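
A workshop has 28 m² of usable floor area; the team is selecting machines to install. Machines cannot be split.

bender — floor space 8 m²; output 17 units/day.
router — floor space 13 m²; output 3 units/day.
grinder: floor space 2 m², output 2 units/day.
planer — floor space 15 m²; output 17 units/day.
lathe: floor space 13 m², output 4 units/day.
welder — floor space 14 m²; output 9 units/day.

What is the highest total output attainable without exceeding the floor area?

36

This is an integer program with binary decision variables.
bender + grinder + planer: floor space 8 + 2 + 15 = 25 ≤ 28, output 17 + 2 + 17 = 36.
bender + grinder + welder: floor space 8 + 2 + 14 = 24 ≤ 28, output 17 + 2 + 9 = 28.
bender + planer: floor space 8 + 15 = 23 ≤ 28, output 17 + 17 = 34.
Best is bender, grinder, and planer with total output 36.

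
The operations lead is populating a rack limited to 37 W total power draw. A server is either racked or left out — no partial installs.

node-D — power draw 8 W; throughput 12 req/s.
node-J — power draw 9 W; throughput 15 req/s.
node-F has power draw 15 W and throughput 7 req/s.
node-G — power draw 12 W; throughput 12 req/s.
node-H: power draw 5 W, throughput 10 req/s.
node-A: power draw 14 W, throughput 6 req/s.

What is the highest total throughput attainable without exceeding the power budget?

This is an integer program with binary decision variables.
node-D + node-J + node-F + node-H: power draw 8 + 9 + 15 + 5 = 37 ≤ 37, throughput 12 + 15 + 7 + 10 = 44.
node-D + node-J + node-H + node-A: power draw 8 + 9 + 5 + 14 = 36 ≤ 37, throughput 12 + 15 + 10 + 6 = 43.
node-D + node-J + node-G + node-H: power draw 8 + 9 + 12 + 5 = 34 ≤ 37, throughput 12 + 15 + 12 + 10 = 49.
Best is node-D, node-J, node-G, and node-H with total throughput 49.

49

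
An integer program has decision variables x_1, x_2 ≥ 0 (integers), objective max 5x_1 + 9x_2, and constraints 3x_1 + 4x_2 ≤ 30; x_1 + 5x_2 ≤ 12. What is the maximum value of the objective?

(x_1,x_2)=(10,0) is feasible, giving 50.
(x_1,x_2)=(9,0) is feasible, giving 45.
(x_1,x_2)=(8,0) is feasible, giving 40.
No feasible integer point exceeds 50.

50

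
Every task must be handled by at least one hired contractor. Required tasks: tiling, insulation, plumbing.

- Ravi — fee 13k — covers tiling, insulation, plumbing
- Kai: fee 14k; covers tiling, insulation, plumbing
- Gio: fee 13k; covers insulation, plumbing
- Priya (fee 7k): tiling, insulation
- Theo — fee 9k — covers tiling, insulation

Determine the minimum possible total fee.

Ravi alone covers tiling, insulation, plumbing — every task.
Total fee: 13.

13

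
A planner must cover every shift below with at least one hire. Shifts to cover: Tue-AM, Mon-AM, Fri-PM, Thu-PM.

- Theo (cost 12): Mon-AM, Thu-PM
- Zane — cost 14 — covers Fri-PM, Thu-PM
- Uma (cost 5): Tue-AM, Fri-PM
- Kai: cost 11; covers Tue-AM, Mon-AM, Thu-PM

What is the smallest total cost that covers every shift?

Choose Uma and Kai: together they cover Tue-AM, Mon-AM, Fri-PM, Thu-PM — every shift.
Total cost: 5 + 11 = 16.
No cover costs less than 16.

16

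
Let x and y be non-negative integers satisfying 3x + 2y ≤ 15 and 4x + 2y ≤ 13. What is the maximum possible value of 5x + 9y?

54

Relaxing integrality, the LP optimum is 58.50 at (x,y) = (0, 6.5), which is not an integer point.
(x,y)=(0,6): 3·0+2·6=12≤15, 4·0+2·6=12≤13, objective 54.
(x,y)=(0,5): 3·0+2·5=10≤15, 4·0+2·5=10≤13, objective 45.
The best lattice point is (0,6), giving 54.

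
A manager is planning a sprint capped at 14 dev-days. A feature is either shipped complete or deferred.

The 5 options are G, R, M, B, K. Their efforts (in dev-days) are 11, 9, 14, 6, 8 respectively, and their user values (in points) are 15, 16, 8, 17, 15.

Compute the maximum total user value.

B: effort 6 ≤ 14, user value 17.
B + K: effort 6 + 8 = 14 ≤ 14, user value 17 + 15 = 32.
Best is B and K with total user value 32.

32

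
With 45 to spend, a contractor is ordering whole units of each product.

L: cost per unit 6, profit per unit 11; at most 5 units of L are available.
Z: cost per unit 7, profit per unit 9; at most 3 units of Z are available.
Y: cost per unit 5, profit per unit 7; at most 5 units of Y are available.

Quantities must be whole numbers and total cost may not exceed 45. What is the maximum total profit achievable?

76

This is a bounded integer knapsack.
5×L and 3×Y: cost 45 ≤ 45, profit 5·11 + 3·7 = 76.
5×L and 2×Z: cost 44 ≤ 45, profit 5·11 + 2·9 = 73.
Best is 76.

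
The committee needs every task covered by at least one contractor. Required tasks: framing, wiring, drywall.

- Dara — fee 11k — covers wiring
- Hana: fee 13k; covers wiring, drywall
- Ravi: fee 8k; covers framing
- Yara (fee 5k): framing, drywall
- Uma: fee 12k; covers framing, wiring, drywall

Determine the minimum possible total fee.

The greedy cost-per-new-task heuristic would pick Yara and Dara for 16, but a cheaper cover exists.
Uma alone covers framing, wiring, drywall — every task.
Total fee: 12.
No cover costs less than 12.

12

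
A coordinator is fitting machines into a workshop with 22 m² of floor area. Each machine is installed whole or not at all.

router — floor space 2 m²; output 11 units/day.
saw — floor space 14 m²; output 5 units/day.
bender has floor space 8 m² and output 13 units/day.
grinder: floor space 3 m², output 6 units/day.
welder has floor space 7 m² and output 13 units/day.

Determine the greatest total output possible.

43

Allowing fractional choices, the relaxed optimum would be about 43.7, but machines are indivisible.
router + bender + grinder + welder: floor space 2 + 8 + 3 + 7 = 20 ≤ 22, output 11 + 13 + 6 + 13 = 43.
bender + grinder + welder: floor space 8 + 3 + 7 = 18 ≤ 22, output 13 + 6 + 13 = 32.
router + bender + welder: floor space 2 + 8 + 7 = 17 ≤ 22, output 11 + 13 + 13 = 37.
Best is router, bender, grinder, and welder with total output 43.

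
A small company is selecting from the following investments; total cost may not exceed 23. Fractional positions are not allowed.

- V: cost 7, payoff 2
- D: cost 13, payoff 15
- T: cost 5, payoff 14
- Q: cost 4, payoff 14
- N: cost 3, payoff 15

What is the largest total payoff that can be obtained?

D + T + N: cost 13 + 5 + 3 = 21 ≤ 23, payoff 15 + 14 + 15 = 44.
V + T + Q + N: cost 7 + 5 + 4 + 3 = 19 ≤ 23, payoff 2 + 14 + 14 + 15 = 45.
D + Q + N: cost 13 + 4 + 3 = 20 ≤ 23, payoff 15 + 14 + 15 = 44.
Best is V, T, Q, and N with total payoff 45.

45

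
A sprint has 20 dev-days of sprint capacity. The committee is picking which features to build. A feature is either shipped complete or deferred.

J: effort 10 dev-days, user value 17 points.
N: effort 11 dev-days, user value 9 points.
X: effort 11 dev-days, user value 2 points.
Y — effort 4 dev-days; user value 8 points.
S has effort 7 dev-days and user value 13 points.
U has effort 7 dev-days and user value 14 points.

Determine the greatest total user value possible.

35

Allowing fractional choices, the relaxed optimum would be about 38.4, but features are indivisible.
Y + S + U: effort 4 + 7 + 7 = 18 ≤ 20, user value 8 + 13 + 14 = 35.
J + U: effort 10 + 7 = 17 ≤ 20, user value 17 + 14 = 31.
J + S: effort 10 + 7 = 17 ≤ 20, user value 17 + 13 = 30.
Best is Y, S, and U with total user value 35.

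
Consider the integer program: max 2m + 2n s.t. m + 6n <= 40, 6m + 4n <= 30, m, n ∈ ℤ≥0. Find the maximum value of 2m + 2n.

(m,n)=(1,6): 1·1+6·6=37≤40, 6·1+4·6=30≤30, objective 14.
(m,n)=(1,5): 1·1+6·5=31≤40, 6·1+4·5=26≤30, objective 12.
(m,n)=(0,6): 1·0+6·6=36≤40, 6·0+4·6=24≤30, objective 12.
(m,n)=(0,5): 1·0+6·5=30≤40, 6·0+4·5=20≤30, objective 10.
No feasible integer point exceeds 14.

14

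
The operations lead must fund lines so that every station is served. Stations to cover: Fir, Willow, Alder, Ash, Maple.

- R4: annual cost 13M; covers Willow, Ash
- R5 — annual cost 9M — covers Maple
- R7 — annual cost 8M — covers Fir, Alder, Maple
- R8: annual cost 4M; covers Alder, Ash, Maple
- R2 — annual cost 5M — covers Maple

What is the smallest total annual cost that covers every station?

21

The greedy cost-per-new-station heuristic would pick R8, R7, and R4 for 25, but a cheaper cover exists.
Choose R4 and R7: together they cover Fir, Willow, Alder, Ash, Maple — every station.
Total annual cost: 13 + 8 = 21.
No cover costs less than 21.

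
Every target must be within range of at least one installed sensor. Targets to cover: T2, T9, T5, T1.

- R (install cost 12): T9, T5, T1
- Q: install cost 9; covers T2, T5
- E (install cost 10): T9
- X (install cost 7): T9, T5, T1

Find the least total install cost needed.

16

Choose Q and X: together they cover T2, T9, T5, T1 — every target.
Total install cost: 9 + 7 = 16.
No cover costs less than 16.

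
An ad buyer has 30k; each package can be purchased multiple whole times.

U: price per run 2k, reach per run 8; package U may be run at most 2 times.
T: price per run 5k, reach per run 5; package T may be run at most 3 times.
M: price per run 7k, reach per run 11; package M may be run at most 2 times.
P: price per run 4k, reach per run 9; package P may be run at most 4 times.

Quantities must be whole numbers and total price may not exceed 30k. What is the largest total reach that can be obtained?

This is a bounded integer knapsack.
U has the best ratio (8/2); taking only U gives at most 2×8 = 16 (stopped by the supply cap of 2).
Mixing does better — 2×U, 2×M, and 3×P: price 30 ≤ 30, reach 2·8 + 2·11 + 3·9 = 65.

65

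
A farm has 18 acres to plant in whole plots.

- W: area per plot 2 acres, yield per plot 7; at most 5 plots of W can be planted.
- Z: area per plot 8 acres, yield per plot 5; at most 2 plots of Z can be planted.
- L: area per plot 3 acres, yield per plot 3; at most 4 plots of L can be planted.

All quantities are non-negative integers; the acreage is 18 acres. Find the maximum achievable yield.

41

5×W and 1×Z: area 18 ≤ 18, yield 5·7 + 1·5 = 40.
5×W and 2×L: area 16 ≤ 18, yield 5·7 + 2·3 = 41.
Best is 41.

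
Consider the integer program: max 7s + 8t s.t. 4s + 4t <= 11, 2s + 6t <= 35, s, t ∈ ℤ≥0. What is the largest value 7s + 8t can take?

16

The continuous relaxation peaks at (0, 2.75) with value 22.00; rounding to a feasible lattice point costs some objective.
(s,t)=(0,2): 4·0+4·2=8≤11, 2·0+6·2=12≤35, objective 16.
(s,t)=(1,1): 4·1+4·1=8≤11, 2·1+6·1=8≤35, objective 15.
(s,t)=(0,1): 4·0+4·1=4≤11, 2·0+6·1=6≤35, objective 8.
The best lattice point is (0,2), giving 16.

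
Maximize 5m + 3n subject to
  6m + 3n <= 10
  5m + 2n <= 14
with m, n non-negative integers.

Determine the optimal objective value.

9

Relaxing integrality, the LP optimum is 10.00 at (m,n) = (0, 3.33), which is not an integer point.
(m,n)=(0,3) is feasible, giving 9.
(m,n)=(0,2) is feasible, giving 6.
No feasible integer point exceeds 9.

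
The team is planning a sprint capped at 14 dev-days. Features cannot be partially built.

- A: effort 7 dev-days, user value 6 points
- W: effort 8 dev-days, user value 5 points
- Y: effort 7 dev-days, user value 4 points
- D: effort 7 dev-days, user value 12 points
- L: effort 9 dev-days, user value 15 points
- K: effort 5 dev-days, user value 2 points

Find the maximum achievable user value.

18

Allowing fractional choices, the relaxed optimum would be about 23.7, but features are indivisible.
L + K: effort 9 + 5 = 14 ≤ 14, user value 15 + 2 = 17.
A + D: effort 7 + 7 = 14 ≤ 14, user value 6 + 12 = 18.
Best is A and D with total user value 18.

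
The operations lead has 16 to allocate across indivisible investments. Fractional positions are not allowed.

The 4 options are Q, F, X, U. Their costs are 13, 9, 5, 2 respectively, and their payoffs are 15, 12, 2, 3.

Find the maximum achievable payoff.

18

Take Q and U: cost 13 + 2 = 15 ≤ 16, payoff 15 + 3 = 18.
No other feasible combination does better.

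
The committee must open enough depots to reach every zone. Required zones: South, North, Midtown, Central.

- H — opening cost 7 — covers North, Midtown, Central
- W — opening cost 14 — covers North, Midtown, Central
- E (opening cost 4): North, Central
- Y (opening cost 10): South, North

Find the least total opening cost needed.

This is a weighted set-cover instance.
The greedy cost-per-new-zone heuristic would pick E, H, and Y for 21, but a cheaper cover exists.
Choose H and Y: together they cover South, North, Midtown, Central — every zone.
Total opening cost: 7 + 10 = 17.
No cover costs less than 17.

17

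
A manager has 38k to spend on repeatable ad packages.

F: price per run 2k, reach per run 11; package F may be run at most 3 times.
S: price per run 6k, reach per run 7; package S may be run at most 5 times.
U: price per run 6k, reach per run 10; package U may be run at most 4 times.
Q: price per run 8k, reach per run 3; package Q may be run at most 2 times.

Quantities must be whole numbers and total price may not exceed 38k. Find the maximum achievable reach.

Take 3×F, 1×S, and 4×U: price 36 ≤ 38, reach 3·11 + 1·7 + 4·10 = 80.
F has the best ratio (11/2) and is taken to its limit of 3; remaining capacity is filled optimally with the others.

80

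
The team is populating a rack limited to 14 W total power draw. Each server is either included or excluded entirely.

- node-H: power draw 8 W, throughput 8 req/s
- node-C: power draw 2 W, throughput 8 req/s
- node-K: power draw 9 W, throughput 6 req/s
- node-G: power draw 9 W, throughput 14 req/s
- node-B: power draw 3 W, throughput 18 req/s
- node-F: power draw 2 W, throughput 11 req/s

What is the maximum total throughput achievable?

43

node-G + node-B + node-F: power draw 9 + 3 + 2 = 14 ≤ 14, throughput 14 + 18 + 11 = 43.
node-C + node-G + node-B: power draw 2 + 9 + 3 = 14 ≤ 14, throughput 8 + 14 + 18 = 40.
Best is node-G, node-B, and node-F with total throughput 43.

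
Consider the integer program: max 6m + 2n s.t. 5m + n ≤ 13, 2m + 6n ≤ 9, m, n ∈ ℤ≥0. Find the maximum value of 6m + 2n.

12

The continuous relaxation peaks at (2.46, 0.679) with value 16.14; rounding to a feasible lattice point costs some objective.
(m,n)=(2,0): 5·2+1·0=10≤13, 2·2+6·0=4≤9, objective 12.
(m,n)=(1,1): 5·1+1·1=6≤13, 2·1+6·1=8≤9, objective 8.
(m,n)=(1,0): 5·1+1·0=5≤13, 2·1+6·0=2≤9, objective 6.
Maximum is 12 at (m,n)=(2,0).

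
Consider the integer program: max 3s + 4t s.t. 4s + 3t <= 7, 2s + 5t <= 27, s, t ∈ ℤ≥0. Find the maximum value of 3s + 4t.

(s,t)=(0,2): 4·0+3·2=6≤7, 2·0+5·2=10≤27, objective 8.
(s,t)=(1,1): 4·1+3·1=7≤7, 2·1+5·1=7≤27, objective 7.
(s,t)=(0,1): 4·0+3·1=3≤7, 2·0+5·1=5≤27, objective 4.
The best lattice point is (0,2), giving 8.

8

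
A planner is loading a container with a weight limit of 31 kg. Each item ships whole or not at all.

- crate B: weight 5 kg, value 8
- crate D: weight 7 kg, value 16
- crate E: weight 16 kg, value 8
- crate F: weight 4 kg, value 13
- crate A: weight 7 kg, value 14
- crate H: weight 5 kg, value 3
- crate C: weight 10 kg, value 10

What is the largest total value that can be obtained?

54

Treat it as a binary knapsack problem.
crate B + crate D + crate F + crate A + crate H: weight 5 + 7 + 4 + 7 + 5 = 28 ≤ 31, value 8 + 16 + 13 + 14 + 3 = 54.
crate D + crate F + crate A + crate C: weight 7 + 4 + 7 + 10 = 28 ≤ 31, value 16 + 13 + 14 + 10 = 53.
crate B + crate D + crate F + crate A: weight 5 + 7 + 4 + 7 = 23 ≤ 31, value 8 + 16 + 13 + 14 = 51.
Best is crate B, crate D, crate F, crate A, and crate H with total value 54.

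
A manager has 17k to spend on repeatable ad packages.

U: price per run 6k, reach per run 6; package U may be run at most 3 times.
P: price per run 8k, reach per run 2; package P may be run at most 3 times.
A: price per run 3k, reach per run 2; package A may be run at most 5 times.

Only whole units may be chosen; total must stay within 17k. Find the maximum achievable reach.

14

This is a bounded integer knapsack.
Take 2×U and 1×A: price 15 ≤ 17, reach 2·6 + 1·2 = 14.
No other integer combination yields more.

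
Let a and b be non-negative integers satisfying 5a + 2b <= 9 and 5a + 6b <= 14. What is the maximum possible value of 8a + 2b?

(a,b)=(1,1): 5·1+2·1=7≤9, 5·1+6·1=11≤14, objective 10.
(a,b)=(1,0): 5·1+2·0=5≤9, 5·1+6·0=5≤14, objective 8.
(a,b)=(0,2): 5·0+2·2=4≤9, 5·0+6·2=12≤14, objective 4.
No feasible integer point exceeds 10.

10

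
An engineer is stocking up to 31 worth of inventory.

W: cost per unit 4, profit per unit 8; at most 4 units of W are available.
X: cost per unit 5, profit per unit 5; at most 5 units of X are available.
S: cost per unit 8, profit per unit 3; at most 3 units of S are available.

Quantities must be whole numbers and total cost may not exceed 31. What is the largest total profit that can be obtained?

47

4×W and 2×X: cost 26 ≤ 31, profit 4·8 + 2·5 = 42.
4×W and 3×X: cost 31 ≤ 31, profit 4·8 + 3·5 = 47.
Best is 47.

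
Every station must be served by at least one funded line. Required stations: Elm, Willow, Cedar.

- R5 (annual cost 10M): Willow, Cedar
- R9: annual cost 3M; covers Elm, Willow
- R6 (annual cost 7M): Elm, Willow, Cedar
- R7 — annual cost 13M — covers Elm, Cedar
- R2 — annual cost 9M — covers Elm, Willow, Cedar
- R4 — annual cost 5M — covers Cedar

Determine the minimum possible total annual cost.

This is an integer covering problem.
R6 alone covers Elm, Willow, Cedar — every station.
Total annual cost: 7.

7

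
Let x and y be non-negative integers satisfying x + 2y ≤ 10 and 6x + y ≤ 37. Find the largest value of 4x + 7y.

37

Relaxing integrality, the LP optimum is 37.91 at (x,y) = (5.82, 2.09), which is not an integer point.
(x,y)=(4,3): 1·4+2·3=10≤10, 6·4+1·3=27≤37, objective 37.
(x,y)=(5,2): 1·5+2·2=9≤10, 6·5+1·2=32≤37, objective 34.
(x,y)=(3,3): 1·3+2·3=9≤10, 6·3+1·3=21≤37, objective 33.
No feasible integer point exceeds 37.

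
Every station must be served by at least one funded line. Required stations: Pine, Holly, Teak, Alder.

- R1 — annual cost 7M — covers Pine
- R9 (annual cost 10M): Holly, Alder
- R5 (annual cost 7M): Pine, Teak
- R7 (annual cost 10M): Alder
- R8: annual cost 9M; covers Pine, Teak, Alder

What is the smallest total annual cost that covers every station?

17

The greedy cost-per-new-station heuristic would pick R8 and R9 for 19, but a cheaper cover exists.
Choose R9 and R5: together they cover Pine, Holly, Teak, Alder — every station.
Total annual cost: 10 + 7 = 17.
No cover costs less than 17.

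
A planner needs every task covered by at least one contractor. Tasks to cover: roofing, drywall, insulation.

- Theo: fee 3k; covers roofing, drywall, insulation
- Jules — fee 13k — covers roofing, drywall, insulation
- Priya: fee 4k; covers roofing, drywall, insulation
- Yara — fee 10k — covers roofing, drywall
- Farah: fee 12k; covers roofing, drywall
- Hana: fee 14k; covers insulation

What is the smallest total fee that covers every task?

3

Theo alone covers roofing, drywall, insulation — every task.
Total fee: 3.
No cover costs less than 3.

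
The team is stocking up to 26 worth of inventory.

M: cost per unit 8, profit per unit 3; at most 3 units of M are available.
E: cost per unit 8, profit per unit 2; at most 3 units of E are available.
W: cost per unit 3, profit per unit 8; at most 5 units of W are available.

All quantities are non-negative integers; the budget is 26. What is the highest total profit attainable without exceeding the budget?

43

1×E and 5×W: cost 23 ≤ 26, profit 1·2 + 5·8 = 42.
1×M and 5×W: cost 23 ≤ 26, profit 1·3 + 5·8 = 43.
Best is 43.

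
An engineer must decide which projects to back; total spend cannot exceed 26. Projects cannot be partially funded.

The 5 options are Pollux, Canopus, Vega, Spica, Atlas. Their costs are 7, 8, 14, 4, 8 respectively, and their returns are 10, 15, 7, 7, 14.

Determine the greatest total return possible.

Pollux + Canopus + Spica: cost 7 + 8 + 4 = 19 ≤ 26, return 10 + 15 + 7 = 32.
Canopus + Spica + Atlas: cost 8 + 4 + 8 = 20 ≤ 26, return 15 + 7 + 14 = 36.
Pollux + Canopus + Atlas: cost 7 + 8 + 8 = 23 ≤ 26, return 10 + 15 + 14 = 39.
Best is Pollux, Canopus, and Atlas with total return 39.

39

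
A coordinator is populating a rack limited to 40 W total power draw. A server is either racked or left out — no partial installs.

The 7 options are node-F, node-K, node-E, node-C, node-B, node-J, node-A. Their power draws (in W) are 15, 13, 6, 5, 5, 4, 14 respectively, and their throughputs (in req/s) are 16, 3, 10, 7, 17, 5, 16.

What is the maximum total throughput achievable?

59

This is a 0-1 knapsack instance.
Allowing fractional choices, the relaxed optimum would be about 61.4, but servers are indivisible.
node-F + node-C + node-B + node-A: power draw 15 + 5 + 5 + 14 = 39 ≤ 40, throughput 16 + 7 + 17 + 16 = 56.
node-E + node-C + node-B + node-J + node-A: power draw 6 + 5 + 5 + 4 + 14 = 34 ≤ 40, throughput 10 + 7 + 17 + 5 + 16 = 55.
node-F + node-E + node-B + node-A: power draw 15 + 6 + 5 + 14 = 40 ≤ 40, throughput 16 + 10 + 17 + 16 = 59.
Best is node-F, node-E, node-B, and node-A with total throughput 59.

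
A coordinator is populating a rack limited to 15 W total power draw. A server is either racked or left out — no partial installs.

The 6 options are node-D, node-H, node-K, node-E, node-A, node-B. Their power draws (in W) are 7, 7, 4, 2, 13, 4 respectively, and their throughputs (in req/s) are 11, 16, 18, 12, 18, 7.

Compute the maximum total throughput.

node-H + node-K + node-E: power draw 7 + 4 + 2 = 13 ≤ 15, throughput 16 + 18 + 12 = 46.
node-D + node-K + node-E: power draw 7 + 4 + 2 = 13 ≤ 15, throughput 11 + 18 + 12 = 41.
Best is node-H, node-K, and node-E with total throughput 46.

46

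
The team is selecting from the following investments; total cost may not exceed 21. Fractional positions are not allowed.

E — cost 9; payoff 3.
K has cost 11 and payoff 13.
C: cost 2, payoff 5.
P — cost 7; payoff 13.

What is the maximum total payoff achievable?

This is a 0-1 knapsack instance.
Allowing fractional choices, the relaxed optimum would be about 31.3, but investments are indivisible.
K + P: cost 11 + 7 = 18 ≤ 21, payoff 13 + 13 = 26.
K + C + P: cost 11 + 2 + 7 = 20 ≤ 21, payoff 13 + 5 + 13 = 31.
Best is K, C, and P with total payoff 31.

31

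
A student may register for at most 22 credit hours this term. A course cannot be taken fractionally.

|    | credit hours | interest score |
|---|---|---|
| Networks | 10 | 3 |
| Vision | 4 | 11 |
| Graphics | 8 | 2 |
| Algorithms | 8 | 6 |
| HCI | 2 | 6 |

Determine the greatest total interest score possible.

25

Allowing fractional choices, the relaxed optimum would be about 25.4, but courses are indivisible.
Networks + Vision + HCI: credit hours 10 + 4 + 2 = 16 ≤ 22, interest score 3 + 11 + 6 = 20.
Vision + Graphics + Algorithms + HCI: credit hours 4 + 8 + 8 + 2 = 22 ≤ 22, interest score 11 + 2 + 6 + 6 = 25.
Vision + Algorithms + HCI: credit hours 4 + 8 + 2 = 14 ≤ 22, interest score 11 + 6 + 6 = 23.
Best is Vision, Graphics, Algorithms, and HCI with total interest score 25.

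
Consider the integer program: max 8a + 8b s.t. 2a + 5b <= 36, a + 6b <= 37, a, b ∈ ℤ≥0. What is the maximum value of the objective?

144

(a,b)=(18,0): 2·18+5·0=36≤36, 1·18+6·0=18≤37, objective 144.
(a,b)=(17,0): 2·17+5·0=34≤36, 1·17+6·0=17≤37, objective 136.
Maximum is 144 at (a,b)=(18,0).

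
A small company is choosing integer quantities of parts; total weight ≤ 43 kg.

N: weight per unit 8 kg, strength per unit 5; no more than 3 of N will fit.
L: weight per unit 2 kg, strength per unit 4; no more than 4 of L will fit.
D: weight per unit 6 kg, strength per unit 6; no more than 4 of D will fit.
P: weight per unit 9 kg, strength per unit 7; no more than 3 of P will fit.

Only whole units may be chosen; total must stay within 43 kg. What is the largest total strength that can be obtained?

47

Take 4×L, 4×D, and 1×P: weight 41 ≤ 43, strength 4·4 + 4·6 + 1·7 = 47.
L has the best ratio (4/2) and is taken to its limit of 4; remaining capacity is filled optimally with the others.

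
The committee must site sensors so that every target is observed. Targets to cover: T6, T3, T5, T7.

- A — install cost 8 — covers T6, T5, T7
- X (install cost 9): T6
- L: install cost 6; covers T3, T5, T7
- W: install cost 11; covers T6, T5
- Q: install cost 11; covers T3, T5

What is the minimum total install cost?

14

Choose A and L: together they cover T6, T3, T5, T7 — every target.
Total install cost: 8 + 6 = 14.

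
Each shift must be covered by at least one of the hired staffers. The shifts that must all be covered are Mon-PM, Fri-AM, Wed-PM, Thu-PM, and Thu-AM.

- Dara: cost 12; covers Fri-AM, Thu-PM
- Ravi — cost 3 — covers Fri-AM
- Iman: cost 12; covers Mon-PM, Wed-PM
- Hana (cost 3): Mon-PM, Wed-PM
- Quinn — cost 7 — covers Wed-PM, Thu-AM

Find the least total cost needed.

22

This is an integer covering problem.
The greedy cost-per-new-shift heuristic would pick Hana, Ravi, Quinn, and Dara for 25, but a cheaper cover exists.
Choose Dara, Hana, and Quinn: together they cover Mon-PM, Fri-AM, Wed-PM, Thu-PM, Thu-AM — every shift.
Total cost: 12 + 3 + 7 = 22.
No cover costs less than 22.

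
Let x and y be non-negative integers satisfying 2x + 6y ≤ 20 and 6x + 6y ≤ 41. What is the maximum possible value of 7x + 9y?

46

The continuous relaxation peaks at (5.25, 1.58) with value 51.00; rounding to a feasible lattice point costs some objective.
(x,y)=(4,2): 2·4+6·2=20≤20, 6·4+6·2=36≤41, objective 46.
(x,y)=(5,1): 2·5+6·1=16≤20, 6·5+6·1=36≤41, objective 44.
(x,y)=(6,0): 2·6+6·0=12≤20, 6·6+6·0=36≤41, objective 42.
The best lattice point is (4,2), giving 46.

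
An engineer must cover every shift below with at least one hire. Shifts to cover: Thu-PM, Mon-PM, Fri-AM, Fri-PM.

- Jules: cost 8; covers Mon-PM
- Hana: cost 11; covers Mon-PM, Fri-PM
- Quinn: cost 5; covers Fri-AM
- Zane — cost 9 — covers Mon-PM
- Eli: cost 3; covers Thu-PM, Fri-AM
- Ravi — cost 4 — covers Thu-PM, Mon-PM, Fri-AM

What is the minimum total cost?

This is an integer covering problem.
Choose Hana and Eli: together they cover Thu-PM, Mon-PM, Fri-AM, Fri-PM — every shift.
Total cost: 11 + 3 = 14.

14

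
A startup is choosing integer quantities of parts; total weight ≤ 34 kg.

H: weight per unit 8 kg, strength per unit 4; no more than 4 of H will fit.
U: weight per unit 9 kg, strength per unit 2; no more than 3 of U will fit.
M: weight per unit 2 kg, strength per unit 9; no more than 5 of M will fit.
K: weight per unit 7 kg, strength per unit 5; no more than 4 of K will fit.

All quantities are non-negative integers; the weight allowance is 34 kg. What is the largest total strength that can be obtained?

1×H, 5×M, and 2×K: weight 32 ≤ 34, strength 1·4 + 5·9 + 2·5 = 59.
5×M and 3×K: weight 31 ≤ 34, strength 5·9 + 3·5 = 60.
Best is 60.

60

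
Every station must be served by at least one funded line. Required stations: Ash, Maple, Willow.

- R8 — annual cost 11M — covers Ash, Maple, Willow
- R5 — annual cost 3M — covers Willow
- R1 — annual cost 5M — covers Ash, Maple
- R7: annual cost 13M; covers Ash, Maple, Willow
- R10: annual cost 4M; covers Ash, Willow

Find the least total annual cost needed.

The greedy cost-per-new-station heuristic would pick R10 and R1 for 9, but a cheaper cover exists.
Choose R5 and R1: together they cover Ash, Maple, Willow — every station.
Total annual cost: 3 + 5 = 8.
No cover costs less than 8.

8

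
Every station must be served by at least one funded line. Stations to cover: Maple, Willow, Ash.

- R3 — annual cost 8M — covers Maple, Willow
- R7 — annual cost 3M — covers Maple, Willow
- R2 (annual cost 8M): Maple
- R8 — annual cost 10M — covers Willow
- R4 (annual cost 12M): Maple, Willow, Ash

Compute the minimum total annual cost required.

The greedy cost-per-new-station heuristic would pick R7 and R4 for 15, but a cheaper cover exists.
R4 alone covers Maple, Willow, Ash — every station.
Total annual cost: 12.
No cover costs less than 12.

12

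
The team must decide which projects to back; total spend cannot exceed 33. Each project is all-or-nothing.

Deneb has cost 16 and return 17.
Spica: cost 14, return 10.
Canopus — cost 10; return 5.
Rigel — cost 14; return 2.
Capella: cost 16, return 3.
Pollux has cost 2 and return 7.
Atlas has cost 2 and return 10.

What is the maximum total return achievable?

Treat it as a binary knapsack problem.
Deneb + Pollux + Atlas: cost 16 + 2 + 2 = 20 ≤ 33, return 17 + 7 + 10 = 34.
Deneb + Spica + Atlas: cost 16 + 14 + 2 = 32 ≤ 33, return 17 + 10 + 10 = 37.
Deneb + Canopus + Pollux + Atlas: cost 16 + 10 + 2 + 2 = 30 ≤ 33, return 17 + 5 + 7 + 10 = 39.
Best is Deneb, Canopus, Pollux, and Atlas with total return 39.

39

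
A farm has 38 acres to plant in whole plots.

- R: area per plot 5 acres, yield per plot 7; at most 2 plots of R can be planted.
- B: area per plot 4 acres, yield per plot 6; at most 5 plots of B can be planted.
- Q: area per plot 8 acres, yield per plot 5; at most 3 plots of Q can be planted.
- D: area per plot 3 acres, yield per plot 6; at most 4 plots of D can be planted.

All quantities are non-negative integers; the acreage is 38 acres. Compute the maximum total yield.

1×R, 5×B, and 4×D: area 37 ≤ 38, yield 1·7 + 5·6 + 4·6 = 61.
2×R, 4×B, and 4×D: area 38 ≤ 38, yield 2·7 + 4·6 + 4·6 = 62.
Best is 62.

62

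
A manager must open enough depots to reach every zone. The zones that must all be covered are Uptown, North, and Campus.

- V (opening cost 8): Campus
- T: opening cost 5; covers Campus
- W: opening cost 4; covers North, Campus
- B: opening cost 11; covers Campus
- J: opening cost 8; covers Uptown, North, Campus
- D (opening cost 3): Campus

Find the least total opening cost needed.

This is a weighted set-cover instance.
The greedy cost-per-new-zone heuristic would pick W and J for 12, but a cheaper cover exists.
J alone covers Uptown, North, Campus — every zone.
Total opening cost: 8.
No cover costs less than 8.

8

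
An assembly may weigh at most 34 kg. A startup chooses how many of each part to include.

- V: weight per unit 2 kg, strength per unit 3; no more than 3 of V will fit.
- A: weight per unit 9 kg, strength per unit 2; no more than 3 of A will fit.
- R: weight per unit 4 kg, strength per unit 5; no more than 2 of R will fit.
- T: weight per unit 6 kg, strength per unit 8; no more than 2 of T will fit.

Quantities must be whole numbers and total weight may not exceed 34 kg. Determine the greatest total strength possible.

35

This is a bounded integer knapsack.
3×V, 2×R, and 2×T: weight 26 ≤ 34, strength 3·3 + 2·5 + 2·8 = 35.
2×V, 1×A, 2×R, and 2×T: weight 33 ≤ 34, strength 2·3 + 1·2 + 2·5 + 2·8 = 34.
Best is 35.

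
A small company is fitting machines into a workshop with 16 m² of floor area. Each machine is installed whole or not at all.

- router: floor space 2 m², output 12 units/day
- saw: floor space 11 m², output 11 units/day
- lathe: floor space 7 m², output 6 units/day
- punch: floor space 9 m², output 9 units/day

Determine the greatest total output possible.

Allowing fractional choices, the relaxed optimum would be about 26.0, but machines are indivisible.
router + saw: floor space 2 + 11 = 13 ≤ 16, output 12 + 11 = 23.
router + punch: floor space 2 + 9 = 11 ≤ 16, output 12 + 9 = 21.
router + lathe: floor space 2 + 7 = 9 ≤ 16, output 12 + 6 = 18.
Best is router and saw with total output 23.

23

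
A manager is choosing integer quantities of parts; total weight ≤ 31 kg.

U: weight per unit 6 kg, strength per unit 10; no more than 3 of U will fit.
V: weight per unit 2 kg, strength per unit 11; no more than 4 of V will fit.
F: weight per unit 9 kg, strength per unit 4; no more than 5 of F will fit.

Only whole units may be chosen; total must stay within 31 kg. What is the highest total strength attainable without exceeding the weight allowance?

74

Take 3×U and 4×V: weight 26 ≤ 31, strength 3·10 + 4·11 = 74.
V has the best ratio (11/2) and is taken to its limit of 4; remaining capacity is filled optimally with the others.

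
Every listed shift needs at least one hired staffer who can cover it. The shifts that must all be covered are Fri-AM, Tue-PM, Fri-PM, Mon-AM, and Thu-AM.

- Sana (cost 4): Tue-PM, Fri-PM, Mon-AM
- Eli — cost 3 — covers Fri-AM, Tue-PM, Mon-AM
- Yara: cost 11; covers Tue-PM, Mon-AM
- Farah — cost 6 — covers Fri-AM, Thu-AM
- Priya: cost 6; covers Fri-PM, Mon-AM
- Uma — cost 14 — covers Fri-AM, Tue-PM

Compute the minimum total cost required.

10

Choose Sana and Farah: together they cover Fri-AM, Tue-PM, Fri-PM, Mon-AM, Thu-AM — every shift.
Total cost: 4 + 6 = 10.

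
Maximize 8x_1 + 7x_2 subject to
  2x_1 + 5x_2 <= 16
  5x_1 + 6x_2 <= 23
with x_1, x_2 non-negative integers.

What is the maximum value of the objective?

Relaxing integrality, the LP optimum is 36.80 at (x_1,x_2) = (4.6, 0), which is not an integer point.
(x_1,x_2)=(4,0): 2·4+5·0=8≤16, 5·4+6·0=20≤23, objective 32.
(x_1,x_2)=(3,1): 2·3+5·1=11≤16, 5·3+6·1=21≤23, objective 31.
(x_1,x_2)=(3,0): 2·3+5·0=6≤16, 5·3+6·0=15≤23, objective 24.
No feasible integer point exceeds 32.

32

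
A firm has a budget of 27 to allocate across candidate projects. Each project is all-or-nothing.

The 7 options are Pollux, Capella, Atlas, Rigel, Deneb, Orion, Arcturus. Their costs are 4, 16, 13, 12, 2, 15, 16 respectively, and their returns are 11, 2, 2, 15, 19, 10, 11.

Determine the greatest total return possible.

45

This is a 0-1 knapsack instance.
Allowing fractional choices, the relaxed optimum would be about 51.2, but projects are indivisible.
Pollux + Deneb + Arcturus: cost 4 + 2 + 16 = 22 ≤ 27, return 11 + 19 + 11 = 41.
Pollux + Rigel + Deneb: cost 4 + 12 + 2 = 18 ≤ 27, return 11 + 15 + 19 = 45.
Best is Pollux, Rigel, and Deneb with total return 45.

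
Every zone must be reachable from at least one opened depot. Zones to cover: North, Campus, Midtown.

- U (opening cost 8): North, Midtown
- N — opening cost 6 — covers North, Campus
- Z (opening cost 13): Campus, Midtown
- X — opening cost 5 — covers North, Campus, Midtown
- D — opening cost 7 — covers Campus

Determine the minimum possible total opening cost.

5

X alone covers North, Campus, Midtown — every zone.
Total opening cost: 5.
No cover costs less than 5.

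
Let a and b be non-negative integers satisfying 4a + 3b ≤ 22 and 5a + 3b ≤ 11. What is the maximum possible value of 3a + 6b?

Relaxing integrality, the LP optimum is 22.00 at (a,b) = (0, 3.67), which is not an integer point.
(a,b)=(0,3) is feasible, giving 18.
(a,b)=(1,2) is feasible, giving 15.
(a,b)=(0,2) is feasible, giving 12.
Maximum is 18 at (a,b)=(0,3).

18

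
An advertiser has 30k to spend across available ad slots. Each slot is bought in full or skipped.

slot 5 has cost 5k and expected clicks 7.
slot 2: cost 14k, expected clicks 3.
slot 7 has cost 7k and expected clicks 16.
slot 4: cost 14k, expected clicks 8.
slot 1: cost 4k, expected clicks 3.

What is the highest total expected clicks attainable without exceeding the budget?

34

Take slot 5, slot 7, slot 4, and slot 1: cost 5 + 7 + 14 + 4 = 30 ≤ 30, expected clicks 7 + 16 + 8 + 3 = 34.
No other feasible combination does better.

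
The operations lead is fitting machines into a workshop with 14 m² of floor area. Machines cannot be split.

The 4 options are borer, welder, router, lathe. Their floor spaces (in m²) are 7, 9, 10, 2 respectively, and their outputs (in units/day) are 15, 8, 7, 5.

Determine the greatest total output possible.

Allowing fractional choices, the relaxed optimum would be about 24.4, but machines are indivisible.
borer + lathe: floor space 7 + 2 = 9 ≤ 14, output 15 + 5 = 20.
borer: floor space 7 ≤ 14, output 15.
Best is borer and lathe with total output 20.

20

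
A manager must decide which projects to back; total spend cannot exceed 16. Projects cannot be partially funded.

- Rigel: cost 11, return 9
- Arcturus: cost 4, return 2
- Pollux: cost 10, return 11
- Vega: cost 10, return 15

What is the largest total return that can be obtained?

17

This is an integer program with binary decision variables.
Allowing fractional choices, the relaxed optimum would be about 21.6, but projects are indivisible.
Arcturus + Pollux: cost 4 + 10 = 14 ≤ 16, return 2 + 11 = 13.
Vega: cost 10 ≤ 16, return 15.
Arcturus + Vega: cost 4 + 10 = 14 ≤ 16, return 2 + 15 = 17.
Best is Arcturus and Vega with total return 17.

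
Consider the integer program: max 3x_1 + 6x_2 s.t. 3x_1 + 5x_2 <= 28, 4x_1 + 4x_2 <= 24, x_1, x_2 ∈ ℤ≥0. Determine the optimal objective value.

33

Relaxing integrality, the LP optimum is 33.60 at (x_1,x_2) = (0, 5.6), which is not an integer point.
(x_1,x_2)=(1,5): 3·1+5·5=28≤28, 4·1+4·5=24≤24, objective 33.
(x_1,x_2)=(2,4): 3·2+5·4=26≤28, 4·2+4·4=24≤24, objective 30.
(x_1,x_2)=(0,5): 3·0+5·5=25≤28, 4·0+4·5=20≤24, objective 30.
No feasible integer point exceeds 33.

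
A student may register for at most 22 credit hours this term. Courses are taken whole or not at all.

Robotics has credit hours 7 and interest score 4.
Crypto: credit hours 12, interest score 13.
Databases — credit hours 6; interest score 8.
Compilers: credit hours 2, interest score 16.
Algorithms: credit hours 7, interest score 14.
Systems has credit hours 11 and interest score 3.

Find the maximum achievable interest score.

43

Take Crypto, Compilers, and Algorithms: credit hours 12 + 2 + 7 = 21 ≤ 22, interest score 13 + 16 + 14 = 43.
No other feasible combination does better.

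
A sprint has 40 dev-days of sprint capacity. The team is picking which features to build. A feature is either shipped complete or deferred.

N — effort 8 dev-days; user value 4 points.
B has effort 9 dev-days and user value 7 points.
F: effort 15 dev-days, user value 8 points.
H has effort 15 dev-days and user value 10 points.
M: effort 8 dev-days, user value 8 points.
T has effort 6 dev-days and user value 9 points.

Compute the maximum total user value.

This is an integer program with binary decision variables.
B + H + M + T: effort 9 + 15 + 8 + 6 = 38 ≤ 40, user value 7 + 10 + 8 + 9 = 34.
B + F + M + T: effort 9 + 15 + 8 + 6 = 38 ≤ 40, user value 7 + 8 + 8 + 9 = 32.
Best is B, H, M, and T with total user value 34.

34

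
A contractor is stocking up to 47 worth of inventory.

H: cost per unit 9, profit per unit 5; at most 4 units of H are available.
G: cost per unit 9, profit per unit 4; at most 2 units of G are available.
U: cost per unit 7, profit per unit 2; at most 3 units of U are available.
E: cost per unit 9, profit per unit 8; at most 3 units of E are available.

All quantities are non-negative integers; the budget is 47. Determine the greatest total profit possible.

E has the best ratio (8/9); taking only E gives at most 3×8 = 24 (stopped by the supply cap of 3).
Mixing does better — 2×H and 3×E: cost 45 ≤ 47, profit 2·5 + 3·8 = 34.

34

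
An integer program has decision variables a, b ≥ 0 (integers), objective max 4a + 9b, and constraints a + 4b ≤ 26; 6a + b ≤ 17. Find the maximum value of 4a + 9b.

The continuous relaxation peaks at (1.83, 6.04) with value 61.70; rounding to a feasible lattice point costs some objective.
(a,b)=(1,6): 1·1+4·6=25≤26, 6·1+1·6=12≤17, objective 58.
(a,b)=(0,6): 1·0+4·6=24≤26, 6·0+1·6=6≤17, objective 54.
(a,b)=(2,5): 1·2+4·5=22≤26, 6·2+1·5=17≤17, objective 53.
No feasible integer point exceeds 58.

58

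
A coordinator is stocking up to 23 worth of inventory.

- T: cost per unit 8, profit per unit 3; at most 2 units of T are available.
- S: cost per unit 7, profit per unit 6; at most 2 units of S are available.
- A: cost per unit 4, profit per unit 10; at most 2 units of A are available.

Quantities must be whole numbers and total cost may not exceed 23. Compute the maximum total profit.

32

A has the best ratio (10/4); taking only A gives at most 2×10 = 20 (stopped by the supply cap of 2).
Mixing does better — 2×S and 2×A: cost 22 ≤ 23, profit 2·6 + 2·10 = 32.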